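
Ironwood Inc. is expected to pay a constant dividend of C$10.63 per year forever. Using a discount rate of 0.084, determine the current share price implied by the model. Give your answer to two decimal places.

C$126.55

Zero-growth DDM (perpetuity): P₀ = D/r = 10.63 / 0.084 = 126.5476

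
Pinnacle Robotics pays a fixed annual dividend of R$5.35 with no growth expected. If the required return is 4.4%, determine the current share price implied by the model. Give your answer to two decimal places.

Zero-growth DDM (perpetuity): P₀ = D/r = 5.35 / 0.044 = 121.5909

R$121.59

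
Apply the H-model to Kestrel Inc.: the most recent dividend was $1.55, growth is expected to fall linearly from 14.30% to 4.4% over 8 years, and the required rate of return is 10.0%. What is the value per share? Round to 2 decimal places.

$39.86

H-model: P₀ = D₀[(1+g_L) + H(g_S−g_L)]/(r−g_L), with H = 8/2 = 4.
P₀ = 1.55 × [(1+0.044) + 4×(0.143−0.044)] / (0.1−0.044)
   = 1.55 × 1.4400 / 0.056 = 39.8571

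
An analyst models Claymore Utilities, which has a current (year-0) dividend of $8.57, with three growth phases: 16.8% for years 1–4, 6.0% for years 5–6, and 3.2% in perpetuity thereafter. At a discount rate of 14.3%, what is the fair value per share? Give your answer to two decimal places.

$127.62

Three-stage DDM. Project D₁…D_6; terminal Gordon value at t=6 with g = 0.032; discount at r = 0.143.
D_1 = 10.0098
D_2 = 11.6914
D_3 = 13.6556
D_4 = 15.9497
D_5 = 16.9067
D_6 = 17.9211
TV_6 = 18.4945/(0.143−0.032) = 166.6175
P₀ = Σ Dₜ/(1+r)ᵗ + TV_6/(1+r)^6 = 127.6200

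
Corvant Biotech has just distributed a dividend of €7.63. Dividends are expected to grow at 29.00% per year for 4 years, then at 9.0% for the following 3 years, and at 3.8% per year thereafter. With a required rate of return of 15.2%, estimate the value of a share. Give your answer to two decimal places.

€165.61

Three-stage DDM. Project D₁…D_7; terminal Gordon value at t=7 with g = 0.038; discount at r = 0.152.
D_1 = 9.8427
D_2 = 12.6971
D_3 = 16.3792
D_4 = 21.1292
D_5 = 23.0308
D_6 = 25.1036
D_7 = 27.3629
TV_7 = 28.4027/(0.152−0.038) = 249.1468
P₀ = Σ Dₜ/(1+r)ᵗ + TV_7/(1+r)^7 = 165.6075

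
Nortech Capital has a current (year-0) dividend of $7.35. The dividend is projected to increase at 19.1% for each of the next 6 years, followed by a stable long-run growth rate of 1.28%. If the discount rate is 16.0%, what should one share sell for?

Two-stage DDM. Project D₁…D_6 at 0.191, terminal growth 0.0128, discount at r = 0.16.
D_1 = 8.7538
D_2 = 10.4258
D_3 = 12.4172
D_4 = 14.7888
D_5 = 17.6135
D_6 = 20.9777
Terminal value at t=6: TV = D_7/(r−g) = 21.2462/(0.16−0.0128) = 144.3357
P₀ = 8.7538/(1+0.16)^1 + 10.4258/(1+0.16)^2 + 12.4172/(1+0.16)^3 + 14.7888/(1+0.16)^4 + 17.6135/(1+0.16)^5 + 20.9777/(1+0.16)^6 + 144.3357/(1+0.16)^6 = 107.6551

$107.66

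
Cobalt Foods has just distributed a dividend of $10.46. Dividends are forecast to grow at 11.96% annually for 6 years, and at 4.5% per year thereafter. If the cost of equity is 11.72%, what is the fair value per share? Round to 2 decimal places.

$216.59

Two-stage DDM. Project D₁…D_6 at 0.1196, terminal growth 0.045, discount at r = 0.1172.
D_1 = 11.7110
D_2 = 13.1117
D_3 = 14.6798
D_4 = 16.4355
D_5 = 18.4012
D_6 = 20.6020
Terminal value at t=6: TV = D_7/(r−g) = 21.5291/(0.1172−0.045) = 298.1866
P₀ = 11.7110/(1+0.1172)^1 + 13.1117/(1+0.1172)^2 + 14.6798/(1+0.1172)^3 + 16.4355/(1+0.1172)^4 + 18.4012/(1+0.1172)^5 + 20.6020/(1+0.1172)^6 + 298.1866/(1+0.1172)^6 = 216.5902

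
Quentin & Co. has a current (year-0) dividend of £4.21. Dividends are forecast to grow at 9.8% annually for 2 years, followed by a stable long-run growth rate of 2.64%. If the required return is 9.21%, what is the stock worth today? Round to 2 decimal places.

Two-stage DDM. Project D₁…D_2 at 0.098, terminal growth 0.0264, discount at r = 0.0921.
D_1 = 4.6226
D_2 = 5.0756
Terminal value at t=2: TV = D_3/(r−g) = 5.2096/(0.0921−0.0264) = 79.2936
P₀ = 4.6226/(1+0.0921)^1 + 5.0756/(1+0.0921)^2 + 79.2936/(1+0.0921)^2 = 74.9718

£74.97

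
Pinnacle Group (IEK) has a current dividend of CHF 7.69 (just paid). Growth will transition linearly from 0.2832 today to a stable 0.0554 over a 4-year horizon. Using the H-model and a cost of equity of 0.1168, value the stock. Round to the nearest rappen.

CHF 189.24

H-model: P₀ = D₀[(1+g_L) + H(g_S−g_L)]/(r−g_L), with H = 4/2 = 2.
P₀ = 7.69 × [(1+0.0554) + 2×(0.2832−0.0554)] / (0.1168−0.0554)
   = 7.69 × 1.5110 / 0.0614 = 189.2441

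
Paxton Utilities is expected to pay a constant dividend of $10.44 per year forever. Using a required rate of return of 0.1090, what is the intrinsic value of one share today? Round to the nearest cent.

$95.78

Zero-growth DDM (perpetuity): P₀ = D/r = 10.44 / 0.109 = 95.7798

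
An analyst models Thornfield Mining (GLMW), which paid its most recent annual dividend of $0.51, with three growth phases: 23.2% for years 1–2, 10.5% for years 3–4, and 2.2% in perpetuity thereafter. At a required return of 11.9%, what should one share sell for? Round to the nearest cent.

$8.74

Three-stage DDM. Project D₁…D_4; terminal Gordon value at t=4 with g = 0.022; discount at r = 0.119.
D_1 = 0.6283
D_2 = 0.7741
D_3 = 0.8554
D_4 = 0.9452
TV_4 = 0.9660/(0.119−0.022) = 9.9585
P₀ = Σ Dₜ/(1+r)ᵗ + TV_4/(1+r)^4 = 8.7445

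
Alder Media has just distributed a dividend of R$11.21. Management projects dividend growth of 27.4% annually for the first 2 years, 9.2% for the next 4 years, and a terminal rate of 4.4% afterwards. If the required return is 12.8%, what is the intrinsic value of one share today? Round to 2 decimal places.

Three-stage DDM. Project D₁…D_6; terminal Gordon value at t=6 with g = 0.044; discount at r = 0.128.
D_1 = 14.2815
D_2 = 18.1947
D_3 = 19.8686
D_4 = 21.6965
D_5 = 23.6926
D_6 = 25.8723
TV_6 = 27.0107/(0.128−0.044) = 321.5557
P₀ = Σ Dₜ/(1+r)ᵗ + TV_6/(1+r)^6 = 235.8385

R$235.84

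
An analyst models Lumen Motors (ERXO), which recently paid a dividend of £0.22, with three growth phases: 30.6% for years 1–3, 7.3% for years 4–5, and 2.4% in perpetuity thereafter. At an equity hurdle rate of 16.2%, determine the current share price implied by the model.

Three-stage DDM. Project D₁…D_5; terminal Gordon value at t=5 with g = 0.024; discount at r = 0.162.
D_1 = 0.2873
D_2 = 0.3752
D_3 = 0.4901
D_4 = 0.5258
D_5 = 0.5642
TV_5 = 0.5778/(0.162−0.024) = 4.1867
P₀ = Σ Dₜ/(1+r)ᵗ + TV_5/(1+r)^5 = 3.3685

£3.37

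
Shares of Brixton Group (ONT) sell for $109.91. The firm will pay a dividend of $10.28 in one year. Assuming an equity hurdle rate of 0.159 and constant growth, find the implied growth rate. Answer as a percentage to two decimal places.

6.55%

From P₀ = D₁/(r − g), the implied growth is g = r − D₁/P₀.
g = 0.159 − 10.28/109.91 = 0.159 − 0.09353 = 0.06547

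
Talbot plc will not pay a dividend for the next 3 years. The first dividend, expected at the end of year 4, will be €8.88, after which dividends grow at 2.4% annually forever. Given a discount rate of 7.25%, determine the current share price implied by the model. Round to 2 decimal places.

Deferred-dividend DDM. At t=3 the remaining stream is a growing perpetuity with first payment D_4 = 8.88.
V_3 = D_4/(r−g) = 8.88/(0.0725−0.024) = 183.0928
P₀ = V_3/(1+r)^3 = 183.0928/(1+0.0725)^3 = 148.4155

€148.42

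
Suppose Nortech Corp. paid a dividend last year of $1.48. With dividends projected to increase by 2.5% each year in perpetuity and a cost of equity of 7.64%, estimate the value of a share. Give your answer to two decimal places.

$29.51

Gordon growth model: P₀ = D₁/(r − g). D₁ = 1.48 × (1 + 0.025) = 1.5170.
P₀ = 1.5170 / (0.0764 − 0.025) = 1.5170 / 0.0514 = 29.5136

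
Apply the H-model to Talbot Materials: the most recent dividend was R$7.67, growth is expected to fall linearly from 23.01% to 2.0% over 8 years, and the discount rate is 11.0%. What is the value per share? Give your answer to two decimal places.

R$158.55

H-model: P₀ = D₀[(1+g_L) + H(g_S−g_L)]/(r−g_L), with H = 8/2 = 4.
P₀ = 7.67 × [(1+0.02) + 4×(0.2301−0.02)] / (0.11−0.02)
   = 7.67 × 1.8604 / 0.09 = 158.5474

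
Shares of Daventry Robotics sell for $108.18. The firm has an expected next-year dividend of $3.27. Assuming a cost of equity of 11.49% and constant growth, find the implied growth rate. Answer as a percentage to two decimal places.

From P₀ = D₁/(r − g), the implied growth is g = r − D₁/P₀.
g = 0.1149 − 3.27/108.18 = 0.1149 − 0.03023 = 0.08467

8.47%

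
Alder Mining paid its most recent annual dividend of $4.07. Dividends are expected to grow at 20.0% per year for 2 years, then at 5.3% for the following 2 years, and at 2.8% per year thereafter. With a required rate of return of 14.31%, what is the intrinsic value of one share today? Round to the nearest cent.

Three-stage DDM. Project D₁…D_4; terminal Gordon value at t=4 with g = 0.028; discount at r = 0.1431.
D_1 = 4.8840
D_2 = 5.8608
D_3 = 6.1714
D_4 = 6.4985
TV_4 = 6.6805/(0.1431−0.028) = 58.0405
P₀ = Σ Dₜ/(1+r)ᵗ + TV_4/(1+r)^4 = 50.6891

$50.69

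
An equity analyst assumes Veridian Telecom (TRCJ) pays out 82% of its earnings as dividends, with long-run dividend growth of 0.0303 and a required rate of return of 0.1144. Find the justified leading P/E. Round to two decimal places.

9.75

Justified leading P/E = b/(r−g) = 0.82/(0.1144−0.0303) = 9.7503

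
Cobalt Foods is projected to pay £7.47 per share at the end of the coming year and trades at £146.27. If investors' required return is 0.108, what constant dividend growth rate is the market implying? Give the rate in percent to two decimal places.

From P₀ = D₁/(r − g), the implied growth is g = r − D₁/P₀.
g = 0.108 − 7.47/146.27 = 0.108 − 0.05107 = 0.05693

5.69%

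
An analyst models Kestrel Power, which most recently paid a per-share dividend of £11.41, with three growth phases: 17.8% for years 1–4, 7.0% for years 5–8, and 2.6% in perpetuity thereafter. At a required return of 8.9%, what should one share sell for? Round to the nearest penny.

£352.70

Three-stage DDM. Project D₁…D_8; terminal Gordon value at t=8 with g = 0.026; discount at r = 0.089.
D_1 = 13.4410
D_2 = 15.8335
D_3 = 18.6518
D_4 = 21.9719
D_5 = 23.5099
D_6 = 25.1556
D_7 = 26.9165
D_8 = 28.8006
TV_8 = 29.5494/(0.089−0.026) = 469.0388
P₀ = Σ Dₜ/(1+r)ᵗ + TV_8/(1+r)^8 = 352.7004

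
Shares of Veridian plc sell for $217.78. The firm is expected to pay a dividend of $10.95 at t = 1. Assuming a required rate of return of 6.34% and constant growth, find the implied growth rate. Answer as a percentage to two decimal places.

From P₀ = D₁/(r − g), the implied growth is g = r − D₁/P₀.
g = 0.0634 − 10.95/217.78 = 0.0634 − 0.05028 = 0.01312

1.31%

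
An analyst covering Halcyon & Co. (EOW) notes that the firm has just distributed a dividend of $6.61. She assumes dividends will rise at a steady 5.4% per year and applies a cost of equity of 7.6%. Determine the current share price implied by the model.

Gordon growth model: P₀ = D₁/(r − g). D₁ = 6.61 × (1 + 0.054) = 6.9669.
P₀ = 6.9669 / (0.076 − 0.054) = 6.9669 / 0.022 = 316.6791

$316.68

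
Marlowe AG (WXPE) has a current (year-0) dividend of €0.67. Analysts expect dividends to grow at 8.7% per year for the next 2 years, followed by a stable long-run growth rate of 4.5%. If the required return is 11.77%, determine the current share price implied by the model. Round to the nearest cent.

Two-stage DDM. Project D₁…D_2 at 0.087, terminal growth 0.045, discount at r = 0.1177.
D_1 = 0.7283
D_2 = 0.7917
Terminal value at t=2: TV = D_3/(r−g) = 0.8273/(0.1177−0.045) = 11.3793
P₀ = 0.7283/(1+0.1177)^1 + 0.7917/(1+0.1177)^2 + 11.3793/(1+0.1177)^2 = 10.3942

€10.39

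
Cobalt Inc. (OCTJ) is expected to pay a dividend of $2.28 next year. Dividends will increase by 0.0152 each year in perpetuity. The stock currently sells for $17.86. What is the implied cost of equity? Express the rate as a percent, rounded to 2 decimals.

14.29%

Rearranging the constant-growth DDM: r = D₁/P₀ + g.
r = 2.2800 / 17.86 + 0.0152 = 0.12766 + 0.0152 = 0.14286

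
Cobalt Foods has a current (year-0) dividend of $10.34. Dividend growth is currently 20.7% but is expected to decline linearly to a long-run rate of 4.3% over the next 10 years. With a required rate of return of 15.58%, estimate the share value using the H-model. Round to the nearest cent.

H-model: P₀ = D₀[(1+g_L) + H(g_S−g_L)]/(r−g_L), with H = 10/2 = 5.
P₀ = 10.34 × [(1+0.043) + 5×(0.207−0.043)] / (0.1558−0.043)
   = 10.34 × 1.8630 / 0.1128 = 170.7750

$170.77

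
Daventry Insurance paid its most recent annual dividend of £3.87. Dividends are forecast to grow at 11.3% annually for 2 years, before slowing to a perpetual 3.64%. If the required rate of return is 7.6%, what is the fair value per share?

Two-stage DDM. Project D₁…D_2 at 0.113, terminal growth 0.0364, discount at r = 0.076.
D_1 = 4.3073
D_2 = 4.7940
Terminal value at t=2: TV = D_3/(r−g) = 4.9685/(0.076−0.0364) = 125.4682
P₀ = 4.3073/(1+0.076)^1 + 4.7940/(1+0.076)^2 + 125.4682/(1+0.076)^2 = 116.5138

£116.51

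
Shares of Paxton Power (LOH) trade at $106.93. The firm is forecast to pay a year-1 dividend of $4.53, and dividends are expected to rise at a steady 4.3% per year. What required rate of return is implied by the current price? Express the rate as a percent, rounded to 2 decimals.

Rearranging the constant-growth DDM: r = D₁/P₀ + g.
r = 4.5300 / 106.93 + 0.043 = 0.04236 + 0.043 = 0.08536

8.54%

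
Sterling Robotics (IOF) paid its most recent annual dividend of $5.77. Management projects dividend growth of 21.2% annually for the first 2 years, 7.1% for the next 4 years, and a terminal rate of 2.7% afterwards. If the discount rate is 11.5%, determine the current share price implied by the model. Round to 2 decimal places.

$105.50

Three-stage DDM. Project D₁…D_6; terminal Gordon value at t=6 with g = 0.027; discount at r = 0.115.
D_1 = 6.9932
D_2 = 8.4758
D_3 = 9.0776
D_4 = 9.7221
D_5 = 10.4124
D_6 = 11.1516
TV_6 = 11.4527/(0.115−0.027) = 130.1448
P₀ = Σ Dₜ/(1+r)ᵗ + TV_6/(1+r)^6 = 105.5031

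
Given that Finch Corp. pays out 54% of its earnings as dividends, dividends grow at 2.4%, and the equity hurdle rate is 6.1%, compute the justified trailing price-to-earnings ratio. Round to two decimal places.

Justified trailing P/E = b(1+g)/(r−g) = 0.54×(1+0.024)/(0.061−0.024) = 14.9449

14.94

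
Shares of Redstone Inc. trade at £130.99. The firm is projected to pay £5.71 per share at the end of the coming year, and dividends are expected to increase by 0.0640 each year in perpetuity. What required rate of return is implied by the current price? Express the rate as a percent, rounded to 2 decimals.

10.76%

Rearranging the constant-growth DDM: r = D₁/P₀ + g.
r = 5.7100 / 130.99 + 0.064 = 0.04359 + 0.064 = 0.10759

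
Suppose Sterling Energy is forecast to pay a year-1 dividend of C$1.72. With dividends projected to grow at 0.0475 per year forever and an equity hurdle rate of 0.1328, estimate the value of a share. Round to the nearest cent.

C$20.16

Gordon growth model: P₀ = D₁/(r − g), with D₁ = 1.72 given directly.
P₀ = 1.7200 / (0.1328 − 0.0475) = 1.7200 / 0.0853 = 20.1641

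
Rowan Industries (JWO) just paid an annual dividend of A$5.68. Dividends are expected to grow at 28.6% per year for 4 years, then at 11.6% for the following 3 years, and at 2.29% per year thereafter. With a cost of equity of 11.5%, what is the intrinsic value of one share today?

Three-stage DDM. Project D₁…D_7; terminal Gordon value at t=7 with g = 0.0229; discount at r = 0.115.
D_1 = 7.3045
D_2 = 9.3936
D_3 = 12.0801
D_4 = 15.5350
D_5 = 17.3371
D_6 = 19.3482
D_7 = 21.5926
TV_7 = 22.0871/(0.115−0.0229) = 239.8161
P₀ = Σ Dₜ/(1+r)ᵗ + TV_7/(1+r)^7 = 175.0119

A$175.01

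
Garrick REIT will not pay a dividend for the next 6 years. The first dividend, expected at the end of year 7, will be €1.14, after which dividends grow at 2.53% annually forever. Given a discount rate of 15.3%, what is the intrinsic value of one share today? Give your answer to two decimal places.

Deferred-dividend DDM. At t=6 the remaining stream is a growing perpetuity with first payment D_7 = 1.14.
V_6 = D_7/(r−g) = 1.14/(0.153−0.0253) = 8.9272
P₀ = V_6/(1+r)^6 = 8.9272/(1+0.153)^6 = 3.7996

€3.80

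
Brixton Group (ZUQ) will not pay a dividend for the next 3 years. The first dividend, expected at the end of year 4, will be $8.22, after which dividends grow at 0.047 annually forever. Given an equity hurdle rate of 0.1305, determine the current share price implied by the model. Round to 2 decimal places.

Deferred-dividend DDM. At t=3 the remaining stream is a growing perpetuity with first payment D_4 = 8.22.
V_3 = D_4/(r−g) = 8.22/(0.1305−0.047) = 98.4431
P₀ = V_3/(1+r)^3 = 98.4431/(1+0.1305)^3 = 68.1355

$68.14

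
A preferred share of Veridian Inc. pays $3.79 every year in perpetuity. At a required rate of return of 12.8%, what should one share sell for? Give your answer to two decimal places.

Zero-growth DDM (perpetuity): P₀ = D/r = 3.79 / 0.128 = 29.6094

$29.61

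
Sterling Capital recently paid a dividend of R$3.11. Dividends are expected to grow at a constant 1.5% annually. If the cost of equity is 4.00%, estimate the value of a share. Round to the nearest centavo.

R$126.27

Gordon growth model: P₀ = D₁/(r − g). D₁ = 3.11 × (1 + 0.015) = 3.1566.
P₀ = 3.1566 / (0.04 − 0.015) = 3.1566 / 0.025 = 126.2660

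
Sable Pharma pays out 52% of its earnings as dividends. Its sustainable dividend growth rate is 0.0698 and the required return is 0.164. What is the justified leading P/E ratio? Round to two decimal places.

5.52

Justified leading P/E = b/(r−g) = 0.52/(0.164−0.0698) = 5.5202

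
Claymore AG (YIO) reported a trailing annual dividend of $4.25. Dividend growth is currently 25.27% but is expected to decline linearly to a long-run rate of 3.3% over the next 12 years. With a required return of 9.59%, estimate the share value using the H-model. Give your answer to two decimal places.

$158.86

H-model: P₀ = D₀[(1+g_L) + H(g_S−g_L)]/(r−g_L), with H = 12/2 = 6.
P₀ = 4.25 × [(1+0.033) + 6×(0.2527−0.033)] / (0.0959−0.033)
   = 4.25 × 2.3512 / 0.0629 = 158.8649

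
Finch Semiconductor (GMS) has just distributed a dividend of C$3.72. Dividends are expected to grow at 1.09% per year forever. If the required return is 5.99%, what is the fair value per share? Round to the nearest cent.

Gordon growth model: P₀ = D₁/(r − g). D₁ = 3.72 × (1 + 0.0109) = 3.7605.
P₀ = 3.7605 / (0.0599 − 0.0109) = 3.7605 / 0.049 = 76.7459

C$76.75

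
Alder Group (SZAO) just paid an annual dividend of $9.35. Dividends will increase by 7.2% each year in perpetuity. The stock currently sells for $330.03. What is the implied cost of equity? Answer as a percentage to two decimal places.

Rearranging the constant-growth DDM: r = D₁/P₀ + g.
D₁ = 9.35 × (1 + 0.072) = 10.0232.
r = 10.0232 / 330.03 + 0.072 = 0.03037 + 0.072 = 0.10237

10.24%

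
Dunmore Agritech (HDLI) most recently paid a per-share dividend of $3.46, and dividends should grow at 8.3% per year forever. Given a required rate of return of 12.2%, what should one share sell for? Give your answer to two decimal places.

Gordon growth model: P₀ = D₁/(r − g). D₁ = 3.46 × (1 + 0.083) = 3.7472.
P₀ = 3.7472 / (0.122 − 0.083) = 3.7472 / 0.039 = 96.0815

$96.08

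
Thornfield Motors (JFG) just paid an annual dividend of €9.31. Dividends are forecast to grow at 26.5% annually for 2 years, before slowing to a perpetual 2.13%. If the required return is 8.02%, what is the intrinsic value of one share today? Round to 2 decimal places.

€245.06

Two-stage DDM. Project D₁…D_2 at 0.265, terminal growth 0.0213, discount at r = 0.0802.
D_1 = 11.7772
D_2 = 14.8981
Terminal value at t=2: TV = D_3/(r−g) = 15.2154/(0.0802−0.0213) = 258.3264
P₀ = 11.7772/(1+0.0802)^1 + 14.8981/(1+0.0802)^2 + 258.3264/(1+0.0802)^2 = 245.0620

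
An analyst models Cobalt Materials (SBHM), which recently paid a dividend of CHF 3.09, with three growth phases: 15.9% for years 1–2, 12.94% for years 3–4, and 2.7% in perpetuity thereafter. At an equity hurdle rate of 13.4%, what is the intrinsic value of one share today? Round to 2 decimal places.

Three-stage DDM. Project D₁…D_4; terminal Gordon value at t=4 with g = 0.027; discount at r = 0.134.
D_1 = 3.5813
D_2 = 4.1507
D_3 = 4.6878
D_4 = 5.2945
TV_4 = 5.4374/(0.134−0.027) = 50.8168
P₀ = Σ Dₜ/(1+r)ᵗ + TV_4/(1+r)^4 = 43.5316

CHF 43.53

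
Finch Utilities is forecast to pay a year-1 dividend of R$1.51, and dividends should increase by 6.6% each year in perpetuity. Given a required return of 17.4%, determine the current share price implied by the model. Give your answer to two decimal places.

Gordon growth model: P₀ = D₁/(r − g), with D₁ = 1.51 given directly.
P₀ = 1.5100 / (0.174 − 0.066) = 1.5100 / 0.108 = 13.9815

R$13.98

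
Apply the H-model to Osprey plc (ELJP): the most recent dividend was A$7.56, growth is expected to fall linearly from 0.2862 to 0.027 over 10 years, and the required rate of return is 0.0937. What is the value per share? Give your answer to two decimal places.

H-model: P₀ = D₀[(1+g_L) + H(g_S−g_L)]/(r−g_L), with H = 10/2 = 5.
P₀ = 7.56 × [(1+0.027) + 5×(0.2862−0.027)] / (0.0937−0.027)
   = 7.56 × 2.3230 / 0.0667 = 263.2966

A$263.30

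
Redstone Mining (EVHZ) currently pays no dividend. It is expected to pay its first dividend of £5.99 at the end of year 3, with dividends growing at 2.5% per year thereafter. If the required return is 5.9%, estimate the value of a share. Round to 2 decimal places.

£157.09

Deferred-dividend DDM. At t=2 the remaining stream is a growing perpetuity with first payment D_3 = 5.99.
V_2 = D_3/(r−g) = 5.99/(0.059−0.025) = 176.1765
P₀ = V_2/(1+r)^2 = 176.1765/(1+0.059)^2 = 157.0927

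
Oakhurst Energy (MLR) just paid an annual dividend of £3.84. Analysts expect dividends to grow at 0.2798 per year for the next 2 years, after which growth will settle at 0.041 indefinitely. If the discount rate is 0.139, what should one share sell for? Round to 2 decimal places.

Two-stage DDM. Project D₁…D_2 at 0.2798, terminal growth 0.041, discount at r = 0.139.
D_1 = 4.9144
D_2 = 6.2895
Terminal value at t=2: TV = D_3/(r−g) = 6.5474/(0.139−0.041) = 66.8098
P₀ = 4.9144/(1+0.139)^1 + 6.2895/(1+0.139)^2 + 66.8098/(1+0.139)^2 = 60.6610

£60.66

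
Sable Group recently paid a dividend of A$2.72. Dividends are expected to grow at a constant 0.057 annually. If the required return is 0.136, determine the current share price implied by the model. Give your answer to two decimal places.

A$36.39

Gordon growth model: P₀ = D₁/(r − g). D₁ = 2.72 × (1 + 0.057) = 2.8750.
P₀ = 2.8750 / (0.136 − 0.057) = 2.8750 / 0.079 = 36.3929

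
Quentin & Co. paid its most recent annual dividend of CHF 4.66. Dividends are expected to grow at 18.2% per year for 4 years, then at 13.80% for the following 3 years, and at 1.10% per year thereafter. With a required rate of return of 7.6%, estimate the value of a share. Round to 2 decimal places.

Three-stage DDM. Project D₁…D_7; terminal Gordon value at t=7 with g = 0.011; discount at r = 0.076.
D_1 = 5.5081
D_2 = 6.5106
D_3 = 7.6955
D_4 = 9.0961
D_5 = 10.3514
D_6 = 11.7799
D_7 = 13.4055
TV_7 = 13.5529/(0.076−0.011) = 208.5069
P₀ = Σ Dₜ/(1+r)ᵗ + TV_7/(1+r)^7 = 171.3640

CHF 171.36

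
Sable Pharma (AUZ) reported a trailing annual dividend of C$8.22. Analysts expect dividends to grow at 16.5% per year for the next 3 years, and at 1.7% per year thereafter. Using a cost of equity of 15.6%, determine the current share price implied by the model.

Two-stage DDM. Project D₁…D_3 at 0.165, terminal growth 0.017, discount at r = 0.156.
D_1 = 9.5763
D_2 = 11.1564
D_3 = 12.9972
Terminal value at t=3: TV = D_4/(r−g) = 13.2181/(0.156−0.017) = 95.0946
P₀ = 9.5763/(1+0.156)^1 + 11.1564/(1+0.156)^2 + 12.9972/(1+0.156)^3 + 95.0946/(1+0.156)^3 = 86.6037

C$86.60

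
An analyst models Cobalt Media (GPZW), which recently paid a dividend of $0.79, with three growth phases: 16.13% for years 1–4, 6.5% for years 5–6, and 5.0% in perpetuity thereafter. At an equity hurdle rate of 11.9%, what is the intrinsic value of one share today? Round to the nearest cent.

Three-stage DDM. Project D₁…D_6; terminal Gordon value at t=6 with g = 0.05; discount at r = 0.119.
D_1 = 0.9174
D_2 = 1.0654
D_3 = 1.2373
D_4 = 1.4368
D_5 = 1.5302
D_6 = 1.6297
TV_6 = 1.7112/(0.119−0.05) = 24.7996
P₀ = Σ Dₜ/(1+r)ᵗ + TV_6/(1+r)^6 = 17.8042

$17.80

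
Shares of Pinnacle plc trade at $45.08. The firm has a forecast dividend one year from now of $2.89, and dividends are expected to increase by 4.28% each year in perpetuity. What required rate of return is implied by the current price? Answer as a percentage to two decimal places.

Rearranging the constant-growth DDM: r = D₁/P₀ + g.
r = 2.8900 / 45.08 + 0.0428 = 0.06411 + 0.0428 = 0.10691

10.69%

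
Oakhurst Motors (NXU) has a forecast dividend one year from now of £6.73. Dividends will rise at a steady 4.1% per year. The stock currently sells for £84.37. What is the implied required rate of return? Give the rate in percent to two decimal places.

Rearranging the constant-growth DDM: r = D₁/P₀ + g.
r = 6.7300 / 84.37 + 0.041 = 0.07977 + 0.041 = 0.12077

12.08%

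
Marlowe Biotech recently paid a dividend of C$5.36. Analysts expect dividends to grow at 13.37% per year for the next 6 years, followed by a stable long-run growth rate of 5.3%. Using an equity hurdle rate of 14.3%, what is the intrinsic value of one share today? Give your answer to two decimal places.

C$90.97

Two-stage DDM. Project D₁…D_6 at 0.1337, terminal growth 0.053, discount at r = 0.143.
D_1 = 6.0766
D_2 = 6.8891
D_3 = 7.8101
D_4 = 8.8544
D_5 = 10.0382
D_6 = 11.3803
Terminal value at t=6: TV = D_7/(r−g) = 11.9835/(0.143−0.053) = 133.1495
P₀ = 6.0766/(1+0.143)^1 + 6.8891/(1+0.143)^2 + 7.8101/(1+0.143)^3 + 8.8544/(1+0.143)^4 + 10.0382/(1+0.143)^5 + 11.3803/(1+0.143)^6 + 133.1495/(1+0.143)^6 = 90.9685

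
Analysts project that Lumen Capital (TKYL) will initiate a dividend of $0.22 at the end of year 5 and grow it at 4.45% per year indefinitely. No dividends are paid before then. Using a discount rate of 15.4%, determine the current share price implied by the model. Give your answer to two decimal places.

$1.13

Deferred-dividend DDM. At t=4 the remaining stream is a growing perpetuity with first payment D_5 = 0.22.
V_4 = D_5/(r−g) = 0.22/(0.154−0.0445) = 2.0091
P₀ = V_4/(1+r)^4 = 2.0091/(1+0.154)^4 = 1.1329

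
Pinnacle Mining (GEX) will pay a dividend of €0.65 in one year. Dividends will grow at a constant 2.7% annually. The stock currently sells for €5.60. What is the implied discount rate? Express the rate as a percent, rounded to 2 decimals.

14.31%

Rearranging the constant-growth DDM: r = D₁/P₀ + g.
r = 0.6500 / 5.60 + 0.027 = 0.11607 + 0.027 = 0.14307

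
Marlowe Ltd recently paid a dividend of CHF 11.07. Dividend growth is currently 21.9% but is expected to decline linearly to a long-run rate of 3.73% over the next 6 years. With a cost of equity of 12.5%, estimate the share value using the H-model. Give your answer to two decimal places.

CHF 199.74

H-model: P₀ = D₀[(1+g_L) + H(g_S−g_L)]/(r−g_L), with H = 6/2 = 3.
P₀ = 11.07 × [(1+0.0373) + 3×(0.219−0.0373)] / (0.125−0.0373)
   = 11.07 × 1.5824 / 0.0877 = 199.7397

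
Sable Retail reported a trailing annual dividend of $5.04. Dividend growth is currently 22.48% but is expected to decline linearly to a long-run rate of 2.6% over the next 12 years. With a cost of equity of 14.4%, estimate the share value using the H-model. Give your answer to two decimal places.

H-model: P₀ = D₀[(1+g_L) + H(g_S−g_L)]/(r−g_L), with H = 12/2 = 6.
P₀ = 5.04 × [(1+0.026) + 6×(0.2248−0.026)] / (0.144−0.026)
   = 5.04 × 2.2188 / 0.118 = 94.7691

$94.77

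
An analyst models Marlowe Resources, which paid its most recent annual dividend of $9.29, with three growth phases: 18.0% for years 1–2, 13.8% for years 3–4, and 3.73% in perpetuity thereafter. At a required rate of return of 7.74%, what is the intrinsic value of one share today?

$367.12

Three-stage DDM. Project D₁…D_4; terminal Gordon value at t=4 with g = 0.0373; discount at r = 0.0774.
D_1 = 10.9622
D_2 = 12.9354
D_3 = 14.7205
D_4 = 16.7519
TV_4 = 17.3768/(0.0774−0.0373) = 433.3355
P₀ = Σ Dₜ/(1+r)ᵗ + TV_4/(1+r)^4 = 367.1214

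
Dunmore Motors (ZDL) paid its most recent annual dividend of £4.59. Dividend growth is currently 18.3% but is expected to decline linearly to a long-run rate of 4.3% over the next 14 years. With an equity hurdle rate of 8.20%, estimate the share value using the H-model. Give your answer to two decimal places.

H-model: P₀ = D₀[(1+g_L) + H(g_S−g_L)]/(r−g_L), with H = 14/2 = 7.
P₀ = 4.59 × [(1+0.043) + 7×(0.183−0.043)] / (0.082−0.043)
   = 4.59 × 2.0230 / 0.039 = 238.0915

£238.09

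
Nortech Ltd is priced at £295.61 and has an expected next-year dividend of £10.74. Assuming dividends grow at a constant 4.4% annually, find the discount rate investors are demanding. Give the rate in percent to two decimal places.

Rearranging the constant-growth DDM: r = D₁/P₀ + g.
r = 10.7400 / 295.61 + 0.044 = 0.03633 + 0.044 = 0.08033

8.03%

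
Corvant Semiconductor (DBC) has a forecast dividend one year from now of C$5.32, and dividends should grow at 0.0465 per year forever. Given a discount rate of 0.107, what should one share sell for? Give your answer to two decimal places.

C$87.93

Gordon growth model: P₀ = D₁/(r − g), with D₁ = 5.32 given directly.
P₀ = 5.3200 / (0.107 − 0.0465) = 5.3200 / 0.0605 = 87.9339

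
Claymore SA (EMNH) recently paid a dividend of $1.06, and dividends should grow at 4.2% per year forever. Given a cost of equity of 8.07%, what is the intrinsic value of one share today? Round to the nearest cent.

$28.54

Gordon growth model: P₀ = D₁/(r − g). D₁ = 1.06 × (1 + 0.042) = 1.1045.
P₀ = 1.1045 / (0.0807 − 0.042) = 1.1045 / 0.0387 = 28.5406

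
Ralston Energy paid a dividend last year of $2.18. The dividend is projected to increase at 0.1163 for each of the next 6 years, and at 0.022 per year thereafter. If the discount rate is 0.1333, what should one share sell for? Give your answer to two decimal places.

Two-stage DDM. Project D₁…D_6 at 0.1163, terminal growth 0.022, discount at r = 0.1333.
D_1 = 2.4335
D_2 = 2.7166
D_3 = 3.0325
D_4 = 3.3852
D_5 = 3.7789
D_6 = 4.2183
Terminal value at t=6: TV = D_7/(r−g) = 4.3111/(0.1333−0.022) = 38.7345
P₀ = 2.4335/(1+0.1333)^1 + 2.7166/(1+0.1333)^2 + 3.0325/(1+0.1333)^3 + 3.3852/(1+0.1333)^4 + 3.7789/(1+0.1333)^5 + 4.2183/(1+0.1333)^6 + 38.7345/(1+0.1333)^6 = 30.6924

$30.69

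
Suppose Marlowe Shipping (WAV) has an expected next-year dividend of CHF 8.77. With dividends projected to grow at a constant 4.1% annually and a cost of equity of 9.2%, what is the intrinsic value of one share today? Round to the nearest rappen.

Gordon growth model: P₀ = D₁/(r − g), with D₁ = 8.77 given directly.
P₀ = 8.7700 / (0.092 − 0.041) = 8.7700 / 0.051 = 171.9608

CHF 171.96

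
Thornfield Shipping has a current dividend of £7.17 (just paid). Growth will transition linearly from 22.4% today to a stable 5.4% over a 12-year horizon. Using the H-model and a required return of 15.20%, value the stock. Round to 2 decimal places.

H-model: P₀ = D₀[(1+g_L) + H(g_S−g_L)]/(r−g_L), with H = 12/2 = 6.
P₀ = 7.17 × [(1+0.054) + 6×(0.224−0.054)] / (0.152−0.054)
   = 7.17 × 2.0740 / 0.098 = 151.7406

£151.74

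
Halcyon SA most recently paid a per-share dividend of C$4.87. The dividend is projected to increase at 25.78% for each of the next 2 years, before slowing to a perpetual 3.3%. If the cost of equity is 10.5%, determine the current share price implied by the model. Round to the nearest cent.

Two-stage DDM. Project D₁…D_2 at 0.2578, terminal growth 0.033, discount at r = 0.105.
D_1 = 6.1255
D_2 = 7.7046
Terminal value at t=2: TV = D_3/(r−g) = 7.9589/(0.105−0.033) = 110.5401
P₀ = 6.1255/(1+0.105)^1 + 7.7046/(1+0.105)^2 + 110.5401/(1+0.105)^2 = 102.3840

C$102.38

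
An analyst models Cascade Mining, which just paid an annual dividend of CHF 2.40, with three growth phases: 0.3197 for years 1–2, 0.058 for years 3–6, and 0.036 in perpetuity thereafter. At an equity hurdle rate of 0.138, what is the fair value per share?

CHF 41.30

Three-stage DDM. Project D₁…D_6; terminal Gordon value at t=6 with g = 0.036; discount at r = 0.138.
D_1 = 3.1673
D_2 = 4.1799
D_3 = 4.4223
D_4 = 4.6788
D_5 = 4.9502
D_6 = 5.2373
TV_6 = 5.4258/(0.138−0.036) = 53.1942
P₀ = Σ Dₜ/(1+r)ᵗ + TV_6/(1+r)^6 = 41.2973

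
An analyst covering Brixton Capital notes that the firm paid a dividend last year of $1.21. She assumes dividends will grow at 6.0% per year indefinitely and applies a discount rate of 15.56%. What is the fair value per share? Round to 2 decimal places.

$13.42

Gordon growth model: P₀ = D₁/(r − g). D₁ = 1.21 × (1 + 0.06) = 1.2826.
P₀ = 1.2826 / (0.1556 − 0.06) = 1.2826 / 0.0956 = 13.4163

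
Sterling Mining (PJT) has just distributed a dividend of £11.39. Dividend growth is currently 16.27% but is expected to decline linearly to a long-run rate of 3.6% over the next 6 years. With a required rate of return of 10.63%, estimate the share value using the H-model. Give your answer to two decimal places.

£229.44

H-model: P₀ = D₀[(1+g_L) + H(g_S−g_L)]/(r−g_L), with H = 6/2 = 3.
P₀ = 11.39 × [(1+0.036) + 3×(0.1627−0.036)] / (0.1063−0.036)
   = 11.39 × 1.4161 / 0.0703 = 229.4364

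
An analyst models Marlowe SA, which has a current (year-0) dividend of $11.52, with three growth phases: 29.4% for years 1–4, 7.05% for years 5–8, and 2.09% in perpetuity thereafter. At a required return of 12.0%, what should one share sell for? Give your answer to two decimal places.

$316.89

Three-stage DDM. Project D₁…D_8; terminal Gordon value at t=8 with g = 0.0209; discount at r = 0.12.
D_1 = 14.9069
D_2 = 19.2895
D_3 = 24.9606
D_4 = 32.2990
D_5 = 34.5761
D_6 = 37.0137
D_7 = 39.6232
D_8 = 42.4166
TV_8 = 43.3031/(0.12−0.0209) = 436.9642
P₀ = Σ Dₜ/(1+r)ᵗ + TV_8/(1+r)^8 = 316.8894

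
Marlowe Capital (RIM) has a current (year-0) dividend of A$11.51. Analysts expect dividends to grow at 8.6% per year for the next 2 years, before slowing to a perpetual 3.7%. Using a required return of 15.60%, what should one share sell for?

Two-stage DDM. Project D₁…D_2 at 0.086, terminal growth 0.037, discount at r = 0.156.
D_1 = 12.4999
D_2 = 13.5748
Terminal value at t=2: TV = D_3/(r−g) = 14.0771/(0.156−0.037) = 118.2951
P₀ = 12.4999/(1+0.156)^1 + 13.5748/(1+0.156)^2 + 118.2951/(1+0.156)^2 = 109.4933

A$109.49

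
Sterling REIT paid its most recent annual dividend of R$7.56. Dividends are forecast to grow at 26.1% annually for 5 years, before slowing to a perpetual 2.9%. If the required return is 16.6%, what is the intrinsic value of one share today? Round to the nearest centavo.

R$132.11

Two-stage DDM. Project D₁…D_5 at 0.261, terminal growth 0.029, discount at r = 0.166.
D_1 = 9.5332
D_2 = 12.0213
D_3 = 15.1589
D_4 = 19.1153
D_5 = 24.1045
Terminal value at t=5: TV = D_6/(r−g) = 24.8035/(0.166−0.029) = 181.0473
P₀ = 9.5332/(1+0.166)^1 + 12.0213/(1+0.166)^2 + 15.1589/(1+0.166)^3 + 19.1153/(1+0.166)^4 + 24.1045/(1+0.166)^5 + 181.0473/(1+0.166)^5 = 132.1102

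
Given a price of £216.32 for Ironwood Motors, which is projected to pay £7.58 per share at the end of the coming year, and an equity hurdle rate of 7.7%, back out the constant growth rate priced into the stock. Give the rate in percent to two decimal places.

4.20%

From P₀ = D₁/(r − g), the implied growth is g = r − D₁/P₀.
g = 0.077 − 7.58/216.32 = 0.077 − 0.03504 = 0.04196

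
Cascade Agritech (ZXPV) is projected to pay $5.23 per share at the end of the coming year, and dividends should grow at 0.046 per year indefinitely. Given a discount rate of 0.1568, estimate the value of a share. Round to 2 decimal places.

Gordon growth model: P₀ = D₁/(r − g), with D₁ = 5.23 given directly.
P₀ = 5.2300 / (0.1568 − 0.046) = 5.2300 / 0.1108 = 47.2022

$47.20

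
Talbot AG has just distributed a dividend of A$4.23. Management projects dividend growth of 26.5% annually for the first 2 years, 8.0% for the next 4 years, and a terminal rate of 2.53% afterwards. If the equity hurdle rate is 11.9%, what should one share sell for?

A$81.32

Three-stage DDM. Project D₁…D_6; terminal Gordon value at t=6 with g = 0.0253; discount at r = 0.119.
D_1 = 5.3510
D_2 = 6.7690
D_3 = 7.3105
D_4 = 7.8953
D_5 = 8.5269
D_6 = 9.2091
TV_6 = 9.4421/(0.119−0.0253) = 100.7692
P₀ = Σ Dₜ/(1+r)ᵗ + TV_6/(1+r)^6 = 81.3186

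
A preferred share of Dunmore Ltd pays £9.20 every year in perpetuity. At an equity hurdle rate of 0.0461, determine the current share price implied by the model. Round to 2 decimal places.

Zero-growth DDM (perpetuity): P₀ = D/r = 9.20 / 0.0461 = 199.5662

£199.57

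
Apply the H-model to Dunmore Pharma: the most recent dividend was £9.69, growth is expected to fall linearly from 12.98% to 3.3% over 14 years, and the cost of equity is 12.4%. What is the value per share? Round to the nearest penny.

£182.15

H-model: P₀ = D₀[(1+g_L) + H(g_S−g_L)]/(r−g_L), with H = 14/2 = 7.
P₀ = 9.69 × [(1+0.033) + 7×(0.1298−0.033)] / (0.124−0.033)
   = 9.69 × 1.7106 / 0.091 = 182.1507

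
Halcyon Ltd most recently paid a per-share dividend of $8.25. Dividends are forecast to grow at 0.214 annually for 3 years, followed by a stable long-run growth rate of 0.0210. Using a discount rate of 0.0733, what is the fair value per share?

$264.89

Two-stage DDM. Project D₁…D_3 at 0.214, terminal growth 0.021, discount at r = 0.0733.
D_1 = 10.0155
D_2 = 12.1588
D_3 = 14.7608
Terminal value at t=3: TV = D_4/(r−g) = 15.0708/(0.0733−0.021) = 288.1602
P₀ = 10.0155/(1+0.0733)^1 + 12.1588/(1+0.0733)^2 + 14.7608/(1+0.0733)^3 + 288.1602/(1+0.0733)^3 = 264.8863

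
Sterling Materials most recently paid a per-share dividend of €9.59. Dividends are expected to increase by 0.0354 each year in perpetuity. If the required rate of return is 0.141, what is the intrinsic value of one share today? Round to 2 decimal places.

€94.03

Gordon growth model: P₀ = D₁/(r − g). D₁ = 9.59 × (1 + 0.0354) = 9.9295.
P₀ = 9.9295 / (0.141 − 0.0354) = 9.9295 / 0.1056 = 94.0292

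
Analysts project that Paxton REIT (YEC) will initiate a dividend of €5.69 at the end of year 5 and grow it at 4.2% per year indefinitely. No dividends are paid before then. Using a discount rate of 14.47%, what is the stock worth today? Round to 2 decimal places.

€32.27

Deferred-dividend DDM. At t=4 the remaining stream is a growing perpetuity with first payment D_5 = 5.69.
V_4 = D_5/(r−g) = 5.69/(0.1447−0.042) = 55.4041
P₀ = V_4/(1+r)^4 = 55.4041/(1+0.1447)^4 = 32.2682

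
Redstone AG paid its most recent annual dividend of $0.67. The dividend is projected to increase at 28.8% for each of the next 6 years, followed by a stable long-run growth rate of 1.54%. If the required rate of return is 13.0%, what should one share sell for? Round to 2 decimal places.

$19.53

Two-stage DDM. Project D₁…D_6 at 0.288, terminal growth 0.0154, discount at r = 0.13.
D_1 = 0.8630
D_2 = 1.1115
D_3 = 1.4316
D_4 = 1.8439
D_5 = 2.3749
D_6 = 3.0589
Terminal value at t=6: TV = D_7/(r−g) = 3.1060/(0.13−0.0154) = 27.1033
P₀ = 0.8630/(1+0.13)^1 + 1.1115/(1+0.13)^2 + 1.4316/(1+0.13)^3 + 1.8439/(1+0.13)^4 + 2.3749/(1+0.13)^5 + 3.0589/(1+0.13)^6 + 27.1033/(1+0.13)^6 = 19.5337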